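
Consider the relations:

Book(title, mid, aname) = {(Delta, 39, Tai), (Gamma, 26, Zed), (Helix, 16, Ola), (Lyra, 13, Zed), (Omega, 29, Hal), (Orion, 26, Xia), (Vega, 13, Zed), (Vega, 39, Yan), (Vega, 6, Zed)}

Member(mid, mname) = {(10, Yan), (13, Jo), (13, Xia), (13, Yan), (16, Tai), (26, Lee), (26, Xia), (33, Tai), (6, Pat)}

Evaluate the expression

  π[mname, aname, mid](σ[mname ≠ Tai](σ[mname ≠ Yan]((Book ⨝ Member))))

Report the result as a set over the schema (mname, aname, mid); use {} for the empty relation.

{(Jo, Zed, 13), (Lee, Xia, 26), (Lee, Zed, 26), (Pat, Zed, 6), (Xia, Xia, 26), (Xia, Zed, 13), (Xia, Zed, 26)}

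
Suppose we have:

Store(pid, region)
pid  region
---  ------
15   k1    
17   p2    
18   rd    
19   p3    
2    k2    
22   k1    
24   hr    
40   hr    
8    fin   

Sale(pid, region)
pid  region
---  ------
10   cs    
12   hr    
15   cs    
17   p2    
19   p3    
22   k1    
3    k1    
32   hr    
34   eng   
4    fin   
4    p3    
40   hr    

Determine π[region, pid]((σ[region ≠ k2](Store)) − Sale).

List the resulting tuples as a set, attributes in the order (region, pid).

σ[region ≠ k2]: keep tuples satisfying region ≠ k2 → {(15, k1), (17, p2), (18, rd), (19, p3), (22, k1), (24, hr), (40, hr), (8, fin)}
Difference: {(15, k1), (17, p2), (18, rd), (19, p3), (22, k1), (24, hr), (40, hr), (8, fin)} with {(10, cs), (12, hr), (15, cs), (17, p2), (19, p3), (22, k1), (3, k1), (32, hr), (34, eng), (4, fin), (4, p3), (40, hr)} → {(15, k1), (18, rd), (24, hr), (8, fin)}
π[region, pid]: project onto (region, pid) → {(fin, 8), (hr, 24), (k1, 15), (rd, 18)}

{(fin, 8), (hr, 24), (k1, 15), (rd, 18)}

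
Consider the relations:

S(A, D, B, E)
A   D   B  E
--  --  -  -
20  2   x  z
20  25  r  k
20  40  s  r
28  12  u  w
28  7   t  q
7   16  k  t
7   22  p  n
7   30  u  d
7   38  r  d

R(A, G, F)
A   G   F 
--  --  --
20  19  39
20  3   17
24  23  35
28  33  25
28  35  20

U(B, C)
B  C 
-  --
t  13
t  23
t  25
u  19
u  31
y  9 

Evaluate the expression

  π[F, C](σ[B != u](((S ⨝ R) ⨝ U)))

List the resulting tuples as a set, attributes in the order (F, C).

Joining S and R on A yields {(20, 2, x, z, 19, 39), (20, 2, x, z, 3, 17), (20, 25, r, k, 19, 39), (20, 25, r, k, 3, 17), (20, 40, s, r, 19, 39), (20, 40, s, r, 3, 17), (28, 12, u, w, 33, 25), (28, 12, u, w, 35, 20), (28, 7, t, q, 33, 25), (28, 7, t, q, 35, 20)}.
Joining (S ⨝ R) and U on B yields {(28, 12, u, w, 33, 25, 19), (28, 12, u, w, 33, 25, 31), (28, 12, u, w, 35, 20, 19), (28, 12, u, w, 35, 20, 31), (28, 7, t, q, 33, 25, 13), (28, 7, t, q, 33, 25, 23), (28, 7, t, q, 33, 25, 25), (28, 7, t, q, 35, 20, 13), (28, 7, t, q, 35, 20, 23), (28, 7, t, q, 35, 20, 25)}.
Apply σ_{B != u}; surviving tuples: {(28, 7, t, q, 33, 25, 13), (28, 7, t, q, 33, 25, 23), (28, 7, t, q, 33, 25, 25), (28, 7, t, q, 35, 20, 13), (28, 7, t, q, 35, 20, 23), (28, 7, t, q, 35, 20, 25)}
π_{F, C} gives {(20, 13), (20, 23), (20, 25), (25, 13), (25, 23), (25, 25)}.

{(20, 13), (20, 23), (20, 25), (25, 13), (25, 23), (25, 25)}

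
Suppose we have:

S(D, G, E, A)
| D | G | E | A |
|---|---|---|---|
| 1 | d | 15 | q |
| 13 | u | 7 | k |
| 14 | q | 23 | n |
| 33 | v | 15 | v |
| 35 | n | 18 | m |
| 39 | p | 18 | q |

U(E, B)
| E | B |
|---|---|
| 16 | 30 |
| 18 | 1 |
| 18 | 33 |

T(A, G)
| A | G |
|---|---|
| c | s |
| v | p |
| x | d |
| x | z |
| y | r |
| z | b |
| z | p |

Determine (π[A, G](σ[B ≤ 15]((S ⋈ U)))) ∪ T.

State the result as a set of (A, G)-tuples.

{(c, s), (m, n), (q, p), (v, p), (x, d), (x, z), (y, r), (z, b), (z, p)}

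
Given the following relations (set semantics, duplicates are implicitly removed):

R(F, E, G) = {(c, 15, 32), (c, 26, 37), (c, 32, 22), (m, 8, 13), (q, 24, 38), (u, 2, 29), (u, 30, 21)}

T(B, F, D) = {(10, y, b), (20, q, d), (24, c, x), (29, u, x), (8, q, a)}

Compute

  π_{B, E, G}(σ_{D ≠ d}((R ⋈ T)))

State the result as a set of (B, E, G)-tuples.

{(24, 15, 32), (24, 26, 37), (24, 32, 22), (29, 2, 29), (29, 30, 21), (8, 24, 38)}

Joining R and T on F yields {(c, 15, 32, 24, x), (c, 26, 37, 24, x), (c, 32, 22, 24, x), (q, 24, 38, 20, d), (q, 24, 38, 8, a), (u, 2, 29, 29, x), (u, 30, 21, 29, x)}.
σ[D ≠ d]: keep tuples satisfying D ≠ d → {(c, 15, 32, 24, x), (c, 26, 37, 24, x), (c, 32, 22, 24, x), (q, 24, 38, 8, a), (u, 2, 29, 29, x), (u, 30, 21, 29, x)}
Keep only column(s) B, E, G: {(24, 15, 32), (24, 26, 37), (24, 32, 22), (29, 2, 29), (29, 30, 21), (8, 24, 38)}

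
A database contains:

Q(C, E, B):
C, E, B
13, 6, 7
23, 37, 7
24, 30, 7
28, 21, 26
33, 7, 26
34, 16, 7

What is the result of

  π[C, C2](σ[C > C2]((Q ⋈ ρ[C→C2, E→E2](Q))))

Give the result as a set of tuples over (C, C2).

{(23, 13), (24, 13), (24, 23), (33, 28), (34, 13), (34, 23), (34, 24)}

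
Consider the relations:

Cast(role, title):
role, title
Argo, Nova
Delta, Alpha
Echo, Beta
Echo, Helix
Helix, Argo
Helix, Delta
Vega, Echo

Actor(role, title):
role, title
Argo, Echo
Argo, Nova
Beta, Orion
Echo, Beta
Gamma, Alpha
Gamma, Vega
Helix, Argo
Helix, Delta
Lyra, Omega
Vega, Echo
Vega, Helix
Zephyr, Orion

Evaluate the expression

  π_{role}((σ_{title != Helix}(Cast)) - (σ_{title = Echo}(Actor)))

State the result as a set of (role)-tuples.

Filtering on title != Helix leaves {(Argo, Nova), (Delta, Alpha), (Echo, Beta), (Helix, Argo), (Helix, Delta), (Vega, Echo)}.
Filtering on title = Echo leaves {(Argo, Echo), (Vega, Echo)}.
Difference: {(Argo, Nova), (Delta, Alpha), (Echo, Beta), (Helix, Argo), (Helix, Delta), (Vega, Echo)} with {(Argo, Echo), (Vega, Echo)} → {(Argo, Nova), (Delta, Alpha), (Echo, Beta), (Helix, Argo), (Helix, Delta)}
π[role]: project onto (role) (1 duplicate(s) eliminated) → {Argo, Delta, Echo, Helix}

{Argo, Delta, Echo, Helix}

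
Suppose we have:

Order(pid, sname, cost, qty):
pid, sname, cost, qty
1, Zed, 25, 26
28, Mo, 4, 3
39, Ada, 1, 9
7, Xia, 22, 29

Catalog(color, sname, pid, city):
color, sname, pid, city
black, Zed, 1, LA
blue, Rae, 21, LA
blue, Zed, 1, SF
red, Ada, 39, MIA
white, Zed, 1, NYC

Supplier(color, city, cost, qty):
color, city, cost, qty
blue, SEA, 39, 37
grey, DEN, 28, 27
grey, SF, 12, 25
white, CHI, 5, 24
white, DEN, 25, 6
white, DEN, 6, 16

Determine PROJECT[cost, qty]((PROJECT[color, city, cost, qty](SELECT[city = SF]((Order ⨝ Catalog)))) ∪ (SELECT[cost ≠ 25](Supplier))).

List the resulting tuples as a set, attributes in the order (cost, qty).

{(12, 25), (25, 26), (28, 27), (39, 37), (5, 24), (6, 16)}

Natural join on pid, sname: {(1, Zed, 25, 26, black, LA), (1, Zed, 25, 26, blue, SF), (1, Zed, 25, 26, white, NYC), (39, Ada, 1, 9, red, MIA)}
Filtering on city = SF leaves {(1, Zed, 25, 26, blue, SF)}.
π_{color, city, cost, qty} gives {(blue, SF, 25, 26)}.
Filtering on cost ≠ 25 leaves {(blue, SEA, 39, 37), (grey, DEN, 28, 27), (grey, SF, 12, 25), (white, CHI, 5, 24), (white, DEN, 6, 16)}.
Set union of the two operands is {(blue, SEA, 39, 37), (blue, SF, 25, 26), (grey, DEN, 28, 27), (grey, SF, 12, 25), (white, CHI, 5, 24), (white, DEN, 6, 16)}.
π_{cost, qty} gives {(12, 25), (25, 26), (28, 27), (39, 37), (5, 24), (6, 16)}.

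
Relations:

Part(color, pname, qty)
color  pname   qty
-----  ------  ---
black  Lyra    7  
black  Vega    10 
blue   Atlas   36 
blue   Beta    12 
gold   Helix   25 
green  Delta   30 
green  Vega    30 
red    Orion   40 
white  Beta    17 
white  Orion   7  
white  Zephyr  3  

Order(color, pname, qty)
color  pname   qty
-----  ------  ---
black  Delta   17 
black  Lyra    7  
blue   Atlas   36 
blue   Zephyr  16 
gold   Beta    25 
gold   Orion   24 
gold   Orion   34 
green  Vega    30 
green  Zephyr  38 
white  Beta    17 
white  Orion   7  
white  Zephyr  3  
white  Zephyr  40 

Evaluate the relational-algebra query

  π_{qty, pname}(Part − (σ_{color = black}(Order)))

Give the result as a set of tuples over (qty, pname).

Selection color = black: {(black, Delta, 17), (black, Lyra, 7)}
Difference: {(black, Lyra, 7), (black, Vega, 10), (blue, Atlas, 36), (blue, Beta, 12), (gold, Helix, 25), (green, Delta, 30), (green, Vega, 30), (red, Orion, 40), (white, Beta, 17), (white, Orion, 7), (white, Zephyr, 3)} with {(black, Delta, 17), (black, Lyra, 7)} → {(black, Vega, 10), (blue, Atlas, 36), (blue, Beta, 12), (gold, Helix, 25), (green, Delta, 30), (green, Vega, 30), (red, Orion, 40), (white, Beta, 17), (white, Orion, 7), (white, Zephyr, 3)}
Keep only column(s) qty, pname: {(10, Vega), (12, Beta), (17, Beta), (25, Helix), (3, Zephyr), (30, Delta), (30, Vega), (36, Atlas), (40, Orion), (7, Orion)}

{(10, Vega), (12, Beta), (17, Beta), (25, Helix), (3, Zephyr), (30, Delta), (30, Vega), (36, Atlas), (40, Orion), (7, Orion)}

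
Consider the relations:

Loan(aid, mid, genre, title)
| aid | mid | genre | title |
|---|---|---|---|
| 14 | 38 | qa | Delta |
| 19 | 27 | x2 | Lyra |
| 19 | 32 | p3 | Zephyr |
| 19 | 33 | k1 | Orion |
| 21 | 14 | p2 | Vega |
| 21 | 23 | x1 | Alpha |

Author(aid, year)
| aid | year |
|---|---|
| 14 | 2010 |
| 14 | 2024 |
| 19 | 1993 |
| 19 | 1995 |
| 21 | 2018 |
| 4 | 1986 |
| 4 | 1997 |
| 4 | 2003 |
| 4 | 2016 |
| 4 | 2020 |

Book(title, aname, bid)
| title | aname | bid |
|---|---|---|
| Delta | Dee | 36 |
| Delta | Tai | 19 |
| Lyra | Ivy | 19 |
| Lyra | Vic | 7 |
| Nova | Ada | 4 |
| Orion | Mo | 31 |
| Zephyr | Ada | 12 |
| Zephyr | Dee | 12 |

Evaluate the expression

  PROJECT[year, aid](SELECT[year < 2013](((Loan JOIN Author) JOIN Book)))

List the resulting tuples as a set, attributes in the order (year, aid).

{(1993, 19), (1995, 19), (2010, 14)}

Loan ⋈ Author (natural join on aid): {(14, 38, qa, Delta, 2010), (14, 38, qa, Delta, 2024), (19, 27, x2, Lyra, 1993), (19, 27, x2, Lyra, 1995), (19, 32, p3, Zephyr, 1993), (19, 32, p3, Zephyr, 1995), (19, 33, k1, Orion, 1993), (19, 33, k1, Orion, 1995), (21, 14, p2, Vega, 2018), (21, 23, x1, Alpha, 2018)}
(Loan JOIN Author) ⋈ Book (natural join on title): {(14, 38, qa, Delta, 2010, Dee, 36), (14, 38, qa, Delta, 2010, Tai, 19), (14, 38, qa, Delta, 2024, Dee, 36), (14, 38, qa, Delta, 2024, Tai, 19), (19, 27, x2, Lyra, 1993, Ivy, 19), (19, 27, x2, Lyra, 1993, Vic, 7), (19, 27, x2, Lyra, 1995, Ivy, 19), (19, 27, x2, Lyra, 1995, Vic, 7), (19, 32, p3, Zephyr, 1993, Ada, 12), (19, 32, p3, Zephyr, 1993, Dee, 12), (19, 32, p3, Zephyr, 1995, Ada, 12), (19, 32, p3, Zephyr, 1995, Dee, 12), (19, 33, k1, Orion, 1993, Mo, 31), (19, 33, k1, Orion, 1995, Mo, 31)}
Apply σ_{year < 2013}; surviving tuples: {(14, 38, qa, Delta, 2010, Dee, 36), (14, 38, qa, Delta, 2010, Tai, 19), (19, 27, x2, Lyra, 1993, Ivy, 19), (19, 27, x2, Lyra, 1993, Vic, 7), (19, 27, x2, Lyra, 1995, Ivy, 19), (19, 27, x2, Lyra, 1995, Vic, 7), (19, 32, p3, Zephyr, 1993, Ada, 12), (19, 32, p3, Zephyr, 1993, Dee, 12), (19, 32, p3, Zephyr, 1995, Ada, 12), (19, 32, p3, Zephyr, 1995, Dee, 12), (19, 33, k1, Orion, 1993, Mo, 31), (19, 33, k1, Orion, 1995, Mo, 31)}
Projecting to year, aid (9 duplicate(s) eliminated): {(1993, 19), (1995, 19), (2010, 14)}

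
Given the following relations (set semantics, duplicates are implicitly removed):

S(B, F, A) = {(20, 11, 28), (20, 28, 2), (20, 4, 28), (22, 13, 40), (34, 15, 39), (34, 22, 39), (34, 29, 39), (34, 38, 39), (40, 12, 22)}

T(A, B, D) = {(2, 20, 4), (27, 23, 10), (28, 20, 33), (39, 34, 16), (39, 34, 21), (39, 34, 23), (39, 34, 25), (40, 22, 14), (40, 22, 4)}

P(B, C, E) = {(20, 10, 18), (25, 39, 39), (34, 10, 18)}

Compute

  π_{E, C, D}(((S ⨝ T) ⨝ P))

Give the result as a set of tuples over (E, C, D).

S ⋈ T (natural join on B, A): {(20, 11, 28, 33), (20, 28, 2, 4), (20, 4, 28, 33), (22, 13, 40, 14), (22, 13, 40, 4), (34, 15, 39, 16), (34, 15, 39, 21), (34, 15, 39, 23), (34, 15, 39, 25), (34, 22, 39, 16), (34, 22, 39, 21), (34, 22, 39, 23), (34, 22, 39, 25), (34, 29, 39, 16), (34, 29, 39, 21), (34, 29, 39, 23), (34, 29, 39, 25), (34, 38, 39, 16), (34, 38, 39, 21), (34, 38, 39, 23), (34, 38, 39, 25)}
(S ⨝ T) ⋈ P (natural join on B): {(20, 11, 28, 33, 10, 18), (20, 28, 2, 4, 10, 18), (20, 4, 28, 33, 10, 18), (34, 15, 39, 16, 10, 18), (34, 15, 39, 21, 10, 18), (34, 15, 39, 23, 10, 18), (34, 15, 39, 25, 10, 18), (34, 22, 39, 16, 10, 18), (34, 22, 39, 21, 10, 18), (34, 22, 39, 23, 10, 18), (34, 22, 39, 25, 10, 18), (34, 29, 39, 16, 10, 18), (34, 29, 39, 21, 10, 18), (34, 29, 39, 23, 10, 18), (34, 29, 39, 25, 10, 18), (34, 38, 39, 16, 10, 18), (34, 38, 39, 21, 10, 18), (34, 38, 39, 23, 10, 18), (34, 38, 39, 25, 10, 18)}
π[E, C, D]: project onto (E, C, D) (13 duplicate(s) eliminated) → {(18, 10, 16), (18, 10, 21), (18, 10, 23), (18, 10, 25), (18, 10, 33), (18, 10, 4)}

{(18, 10, 16), (18, 10, 21), (18, 10, 23), (18, 10, 25), (18, 10, 33), (18, 10, 4)}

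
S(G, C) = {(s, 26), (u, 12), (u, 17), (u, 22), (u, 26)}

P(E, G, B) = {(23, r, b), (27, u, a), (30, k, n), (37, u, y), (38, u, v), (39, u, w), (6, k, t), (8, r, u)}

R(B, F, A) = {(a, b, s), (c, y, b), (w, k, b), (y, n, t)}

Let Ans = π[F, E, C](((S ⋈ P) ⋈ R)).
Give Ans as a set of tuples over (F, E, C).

{(b, 27, 12), (b, 27, 17), (b, 27, 22), (b, 27, 26), (k, 39, 12), (k, 39, 17), (k, 39, 22), (k, 39, 26), (n, 37, 12), (n, 37, 17), (n, 37, 22), (n, 37, 26)}

S ⋈ P (natural join on G): {(u, 12, 27, a), (u, 12, 37, y), (u, 12, 38, v), (u, 12, 39, w), (u, 17, 27, a), (u, 17, 37, y), (u, 17, 38, v), (u, 17, 39, w), (u, 22, 27, a), (u, 22, 37, y), (u, 22, 38, v), (u, 22, 39, w), (u, 26, 27, a), (u, 26, 37, y), (u, 26, 38, v), (u, 26, 39, w)}
(S ⋈ P) ⋈ R (natural join on B): {(u, 12, 27, a, b, s), (u, 12, 37, y, n, t), (u, 12, 39, w, k, b), (u, 17, 27, a, b, s), (u, 17, 37, y, n, t), (u, 17, 39, w, k, b), (u, 22, 27, a, b, s), (u, 22, 37, y, n, t), (u, 22, 39, w, k, b), (u, 26, 27, a, b, s), (u, 26, 37, y, n, t), (u, 26, 39, w, k, b)}
π_{F, E, C} gives {(b, 27, 12), (b, 27, 17), (b, 27, 22), (b, 27, 26), (k, 39, 12), (k, 39, 17), (k, 39, 22), (k, 39, 26), (n, 37, 12), (n, 37, 17), (n, 37, 22), (n, 37, 26)}.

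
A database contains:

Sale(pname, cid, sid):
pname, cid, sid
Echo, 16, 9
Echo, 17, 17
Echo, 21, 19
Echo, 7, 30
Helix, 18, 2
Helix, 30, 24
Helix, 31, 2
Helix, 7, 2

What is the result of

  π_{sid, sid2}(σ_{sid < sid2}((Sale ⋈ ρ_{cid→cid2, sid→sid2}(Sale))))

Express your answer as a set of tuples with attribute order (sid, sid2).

{(17, 19), (17, 30), (19, 30), (2, 24), (9, 17), (9, 19), (9, 30)}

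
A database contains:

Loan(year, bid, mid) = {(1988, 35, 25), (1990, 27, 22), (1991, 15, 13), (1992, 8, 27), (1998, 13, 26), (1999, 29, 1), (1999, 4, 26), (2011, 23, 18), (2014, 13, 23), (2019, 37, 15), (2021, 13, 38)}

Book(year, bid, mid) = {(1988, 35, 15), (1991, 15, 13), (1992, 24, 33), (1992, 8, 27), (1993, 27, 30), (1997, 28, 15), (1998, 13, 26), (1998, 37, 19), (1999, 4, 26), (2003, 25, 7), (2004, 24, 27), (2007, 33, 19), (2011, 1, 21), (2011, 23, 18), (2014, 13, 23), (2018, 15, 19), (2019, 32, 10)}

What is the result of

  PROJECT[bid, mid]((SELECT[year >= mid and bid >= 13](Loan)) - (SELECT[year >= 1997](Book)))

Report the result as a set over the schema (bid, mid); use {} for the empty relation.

Apply σ_{year >= mid and bid >= 13}; surviving tuples: {(1988, 35, 25), (1990, 27, 22), (1991, 15, 13), (1998, 13, 26), (1999, 29, 1), (2011, 23, 18), (2014, 13, 23), (2019, 37, 15), (2021, 13, 38)}
Apply σ_{year >= 1997}; surviving tuples: {(1997, 28, 15), (1998, 13, 26), (1998, 37, 19), (1999, 4, 26), (2003, 25, 7), (2004, 24, 27), (2007, 33, 19), (2011, 1, 21), (2011, 23, 18), (2014, 13, 23), (2018, 15, 19), (2019, 32, 10)}
Difference: {(1988, 35, 25), (1990, 27, 22), (1991, 15, 13), (1998, 13, 26), (1999, 29, 1), (2011, 23, 18), (2014, 13, 23), (2019, 37, 15), (2021, 13, 38)} with {(1997, 28, 15), (1998, 13, 26), (1998, 37, 19), (1999, 4, 26), (2003, 25, 7), (2004, 24, 27), (2007, 33, 19), (2011, 1, 21), (2011, 23, 18), (2014, 13, 23), (2018, 15, 19), (2019, 32, 10)} → {(1988, 35, 25), (1990, 27, 22), (1991, 15, 13), (1999, 29, 1), (2019, 37, 15), (2021, 13, 38)}
π[bid, mid]: project onto (bid, mid) → {(13, 38), (15, 13), (27, 22), (29, 1), (35, 25), (37, 15)}

{(13, 38), (15, 13), (27, 22), (29, 1), (35, 25), (37, 15)}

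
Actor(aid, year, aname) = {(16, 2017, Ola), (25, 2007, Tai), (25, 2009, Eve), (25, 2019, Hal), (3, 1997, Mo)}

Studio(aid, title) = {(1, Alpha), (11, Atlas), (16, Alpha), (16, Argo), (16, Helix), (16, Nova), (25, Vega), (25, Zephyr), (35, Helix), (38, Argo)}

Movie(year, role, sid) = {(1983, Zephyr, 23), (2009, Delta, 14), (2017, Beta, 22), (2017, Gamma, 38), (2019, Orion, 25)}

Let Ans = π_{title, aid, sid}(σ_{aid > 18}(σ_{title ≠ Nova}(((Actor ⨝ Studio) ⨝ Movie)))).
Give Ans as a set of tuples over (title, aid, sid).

{(Vega, 25, 14), (Vega, 25, 25), (Zephyr, 25, 14), (Zephyr, 25, 25)}

Joining Actor and Studio on aid yields {(16, 2017, Ola, Alpha), (16, 2017, Ola, Argo), (16, 2017, Ola, Helix), (16, 2017, Ola, Nova), (25, 2007, Tai, Vega), (25, 2007, Tai, Zephyr), (25, 2009, Eve, Vega), (25, 2009, Eve, Zephyr), (25, 2019, Hal, Vega), (25, 2019, Hal, Zephyr)}.
Joining (Actor ⨝ Studio) and Movie on year yields {(16, 2017, Ola, Alpha, Beta, 22), (16, 2017, Ola, Alpha, Gamma, 38), (16, 2017, Ola, Argo, Beta, 22), (16, 2017, Ola, Argo, Gamma, 38), (16, 2017, Ola, Helix, Beta, 22), (16, 2017, Ola, Helix, Gamma, 38), (16, 2017, Ola, Nova, Beta, 22), (16, 2017, Ola, Nova, Gamma, 38), (25, 2009, Eve, Vega, Delta, 14), (25, 2009, Eve, Zephyr, Delta, 14), (25, 2019, Hal, Vega, Orion, 25), (25, 2019, Hal, Zephyr, Orion, 25)}.
Filtering on title ≠ Nova leaves {(16, 2017, Ola, Alpha, Beta, 22), (16, 2017, Ola, Alpha, Gamma, 38), (16, 2017, Ola, Argo, Beta, 22), (16, 2017, Ola, Argo, Gamma, 38), (16, 2017, Ola, Helix, Beta, 22), (16, 2017, Ola, Helix, Gamma, 38), (25, 2009, Eve, Vega, Delta, 14), (25, 2009, Eve, Zephyr, Delta, 14), (25, 2019, Hal, Vega, Orion, 25), (25, 2019, Hal, Zephyr, Orion, 25)}.
Filtering on aid > 18 leaves {(25, 2009, Eve, Vega, Delta, 14), (25, 2009, Eve, Zephyr, Delta, 14), (25, 2019, Hal, Vega, Orion, 25), (25, 2019, Hal, Zephyr, Orion, 25)}.
Projecting to title, aid, sid: {(Vega, 25, 14), (Vega, 25, 25), (Zephyr, 25, 14), (Zephyr, 25, 25)}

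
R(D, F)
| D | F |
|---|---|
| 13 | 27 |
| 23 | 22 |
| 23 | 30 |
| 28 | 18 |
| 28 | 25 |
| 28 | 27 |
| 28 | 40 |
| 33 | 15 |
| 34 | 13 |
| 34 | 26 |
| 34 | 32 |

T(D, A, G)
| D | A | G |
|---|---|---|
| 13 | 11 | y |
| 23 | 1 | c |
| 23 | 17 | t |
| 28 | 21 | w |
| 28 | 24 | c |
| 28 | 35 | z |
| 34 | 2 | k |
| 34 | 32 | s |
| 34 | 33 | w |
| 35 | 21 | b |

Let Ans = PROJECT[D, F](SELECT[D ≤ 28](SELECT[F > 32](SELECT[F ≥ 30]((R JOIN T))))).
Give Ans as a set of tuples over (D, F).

Joining R and T on D yields {(13, 27, 11, y), (23, 22, 1, c), (23, 22, 17, t), (23, 30, 1, c), (23, 30, 17, t), (28, 18, 21, w), (28, 18, 24, c), (28, 18, 35, z), (28, 25, 21, w), (28, 25, 24, c), (28, 25, 35, z), (28, 27, 21, w), (28, 27, 24, c), (28, 27, 35, z), (28, 40, 21, w), (28, 40, 24, c), (28, 40, 35, z), (34, 13, 2, k), (34, 13, 32, s), (34, 13, 33, w), (34, 26, 2, k), (34, 26, 32, s), (34, 26, 33, w), (34, 32, 2, k), (34, 32, 32, s), (34, 32, 33, w)}.
Apply σ_{F ≥ 30}; surviving tuples: {(23, 30, 1, c), (23, 30, 17, t), (28, 40, 21, w), (28, 40, 24, c), (28, 40, 35, z), (34, 32, 2, k), (34, 32, 32, s), (34, 32, 33, w)}
Apply σ_{F > 32}; surviving tuples: {(28, 40, 21, w), (28, 40, 24, c), (28, 40, 35, z)}
Apply σ_{D ≤ 28}; surviving tuples: {(28, 40, 21, w), (28, 40, 24, c), (28, 40, 35, z)}
Keep only column(s) D, F (2 duplicate(s) eliminated): {(28, 40)}

{(28, 40)}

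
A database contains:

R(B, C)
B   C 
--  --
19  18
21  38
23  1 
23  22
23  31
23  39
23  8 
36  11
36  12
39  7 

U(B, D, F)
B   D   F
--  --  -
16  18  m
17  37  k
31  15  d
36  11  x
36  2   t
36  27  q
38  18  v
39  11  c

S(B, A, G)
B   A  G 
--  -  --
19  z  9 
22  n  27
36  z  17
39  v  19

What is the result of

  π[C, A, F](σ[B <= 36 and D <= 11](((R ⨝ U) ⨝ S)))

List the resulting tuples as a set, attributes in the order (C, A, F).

{(11, z, t), (11, z, x), (12, z, t), (12, z, x)}

R ⋈ U (natural join on B): {(36, 11, 11, x), (36, 11, 2, t), (36, 11, 27, q), (36, 12, 11, x), (36, 12, 2, t), (36, 12, 27, q), (39, 7, 11, c)}
(R ⨝ U) ⋈ S (natural join on B): {(36, 11, 11, x, z, 17), (36, 11, 2, t, z, 17), (36, 11, 27, q, z, 17), (36, 12, 11, x, z, 17), (36, 12, 2, t, z, 17), (36, 12, 27, q, z, 17), (39, 7, 11, c, v, 19)}
Selection B <= 36 and D <= 11: {(36, 11, 11, x, z, 17), (36, 11, 2, t, z, 17), (36, 12, 11, x, z, 17), (36, 12, 2, t, z, 17)}
π[C, A, F]: project onto (C, A, F) → {(11, z, t), (11, z, x), (12, z, t), (12, z, x)}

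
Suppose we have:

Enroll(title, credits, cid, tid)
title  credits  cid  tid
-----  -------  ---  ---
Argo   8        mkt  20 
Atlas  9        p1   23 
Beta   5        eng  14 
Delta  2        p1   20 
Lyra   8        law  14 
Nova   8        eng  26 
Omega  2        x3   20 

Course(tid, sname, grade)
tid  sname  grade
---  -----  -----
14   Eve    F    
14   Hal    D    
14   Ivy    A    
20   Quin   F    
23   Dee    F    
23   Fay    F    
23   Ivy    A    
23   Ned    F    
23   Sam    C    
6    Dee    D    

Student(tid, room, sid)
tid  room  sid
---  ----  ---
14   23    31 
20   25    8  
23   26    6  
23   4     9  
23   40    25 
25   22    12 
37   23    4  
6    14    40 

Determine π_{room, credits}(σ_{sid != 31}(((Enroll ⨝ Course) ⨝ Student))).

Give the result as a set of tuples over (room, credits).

{(25, 2), (25, 8), (26, 9), (4, 9), (40, 9)}

Enroll ⋈ Course (natural join on tid): {(Argo, 8, mkt, 20, Quin, F), (Atlas, 9, p1, 23, Dee, F), (Atlas, 9, p1, 23, Fay, F), (Atlas, 9, p1, 23, Ivy, A), (Atlas, 9, p1, 23, Ned, F), (Atlas, 9, p1, 23, Sam, C), (Beta, 5, eng, 14, Eve, F), (Beta, 5, eng, 14, Hal, D), (Beta, 5, eng, 14, Ivy, A), (Delta, 2, p1, 20, Quin, F), (Lyra, 8, law, 14, Eve, F), (Lyra, 8, law, 14, Hal, D), (Lyra, 8, law, 14, Ivy, A), (Omega, 2, x3, 20, Quin, F)}
(Enroll ⨝ Course) ⋈ Student (natural join on tid): {(Argo, 8, mkt, 20, Quin, F, 25, 8), (Atlas, 9, p1, 23, Dee, F, 26, 6), (Atlas, 9, p1, 23, Dee, F, 4, 9), (Atlas, 9, p1, 23, Dee, F, 40, 25), (Atlas, 9, p1, 23, Fay, F, 26, 6), (Atlas, 9, p1, 23, Fay, F, 4, 9), (Atlas, 9, p1, 23, Fay, F, 40, 25), (Atlas, 9, p1, 23, Ivy, A, 26, 6), (Atlas, 9, p1, 23, Ivy, A, 4, 9), (Atlas, 9, p1, 23, Ivy, A, 40, 25), (Atlas, 9, p1, 23, Ned, F, 26, 6), (Atlas, 9, p1, 23, Ned, F, 4, 9), (Atlas, 9, p1, 23, Ned, F, 40, 25), (Atlas, 9, p1, 23, Sam, C, 26, 6), (Atlas, 9, p1, 23, Sam, C, 4, 9), (Atlas, 9, p1, 23, Sam, C, 40, 25), (Beta, 5, eng, 14, Eve, F, 23, 31), (Beta, 5, eng, 14, Hal, D, 23, 31), (Beta, 5, eng, 14, Ivy, A, 23, 31), (Delta, 2, p1, 20, Quin, F, 25, 8), (Lyra, 8, law, 14, Eve, F, 23, 31), (Lyra, 8, law, 14, Hal, D, 23, 31), (Lyra, 8, law, 14, Ivy, A, 23, 31), (Omega, 2, x3, 20, Quin, F, 25, 8)}
Selection sid != 31: {(Argo, 8, mkt, 20, Quin, F, 25, 8), (Atlas, 9, p1, 23, Dee, F, 26, 6), (Atlas, 9, p1, 23, Dee, F, 4, 9), (Atlas, 9, p1, 23, Dee, F, 40, 25), (Atlas, 9, p1, 23, Fay, F, 26, 6), (Atlas, 9, p1, 23, Fay, F, 4, 9), (Atlas, 9, p1, 23, Fay, F, 40, 25), (Atlas, 9, p1, 23, Ivy, A, 26, 6), (Atlas, 9, p1, 23, Ivy, A, 4, 9), (Atlas, 9, p1, 23, Ivy, A, 40, 25), (Atlas, 9, p1, 23, Ned, F, 26, 6), (Atlas, 9, p1, 23, Ned, F, 4, 9), (Atlas, 9, p1, 23, Ned, F, 40, 25), (Atlas, 9, p1, 23, Sam, C, 26, 6), (Atlas, 9, p1, 23, Sam, C, 4, 9), (Atlas, 9, p1, 23, Sam, C, 40, 25), (Delta, 2, p1, 20, Quin, F, 25, 8), (Omega, 2, x3, 20, Quin, F, 25, 8)}
Projecting to room, credits (13 duplicate(s) eliminated): {(25, 2), (25, 8), (26, 9), (4, 9), (40, 9)}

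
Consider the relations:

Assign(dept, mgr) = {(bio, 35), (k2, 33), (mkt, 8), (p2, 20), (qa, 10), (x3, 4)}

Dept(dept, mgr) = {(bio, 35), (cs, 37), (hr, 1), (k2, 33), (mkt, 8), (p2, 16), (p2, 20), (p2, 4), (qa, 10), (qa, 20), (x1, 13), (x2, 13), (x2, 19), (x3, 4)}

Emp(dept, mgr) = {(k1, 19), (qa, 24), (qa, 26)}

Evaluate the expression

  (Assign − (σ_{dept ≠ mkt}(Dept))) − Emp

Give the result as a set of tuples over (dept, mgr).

{(mkt, 8)}

Apply σ_{dept ≠ mkt}; surviving tuples: {(bio, 35), (cs, 37), (hr, 1), (k2, 33), (p2, 16), (p2, 20), (p2, 4), (qa, 10), (qa, 20), (x1, 13), (x2, 13), (x2, 19), (x3, 4)}
Set difference of the two operands is {(mkt, 8)}.
Set difference of the two operands is {(mkt, 8)}.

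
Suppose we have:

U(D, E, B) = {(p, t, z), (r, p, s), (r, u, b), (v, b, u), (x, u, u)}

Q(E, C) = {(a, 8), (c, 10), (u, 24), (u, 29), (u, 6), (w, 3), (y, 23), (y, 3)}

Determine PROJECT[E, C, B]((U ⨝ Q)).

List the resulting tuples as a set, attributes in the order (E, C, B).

{(u, 24, b), (u, 24, u), (u, 29, b), (u, 29, u), (u, 6, b), (u, 6, u)}

U ⋈ Q (natural join on E): {(r, u, b, 24), (r, u, b, 29), (r, u, b, 6), (x, u, u, 24), (x, u, u, 29), (x, u, u, 6)}
π[E, C, B]: project onto (E, C, B) → {(u, 24, b), (u, 24, u), (u, 29, b), (u, 29, u), (u, 6, b), (u, 6, u)}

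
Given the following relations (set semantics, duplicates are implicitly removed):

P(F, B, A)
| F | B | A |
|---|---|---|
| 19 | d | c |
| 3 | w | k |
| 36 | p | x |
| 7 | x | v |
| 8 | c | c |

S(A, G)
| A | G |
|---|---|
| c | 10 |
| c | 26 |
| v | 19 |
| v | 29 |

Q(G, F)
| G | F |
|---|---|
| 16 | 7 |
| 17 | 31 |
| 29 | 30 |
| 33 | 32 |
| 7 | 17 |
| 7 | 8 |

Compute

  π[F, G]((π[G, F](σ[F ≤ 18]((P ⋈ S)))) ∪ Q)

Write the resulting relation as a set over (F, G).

{(17, 7), (30, 29), (31, 17), (32, 33), (7, 16), (7, 19), (7, 29), (8, 10), (8, 26), (8, 7)}

Natural join on A: {(19, d, c, 10), (19, d, c, 26), (7, x, v, 19), (7, x, v, 29), (8, c, c, 10), (8, c, c, 26)}
Selection F ≤ 18: {(7, x, v, 19), (7, x, v, 29), (8, c, c, 10), (8, c, c, 26)}
Keep only column(s) G, F: {(10, 8), (19, 7), (26, 8), (29, 7)}
Union: {(10, 8), (19, 7), (26, 8), (29, 7)} with {(16, 7), (17, 31), (29, 30), (33, 32), (7, 17), (7, 8)} → {(10, 8), (16, 7), (17, 31), (19, 7), (26, 8), (29, 30), (29, 7), (33, 32), (7, 17), (7, 8)}
Keep only column(s) F, G: {(17, 7), (30, 29), (31, 17), (32, 33), (7, 16), (7, 19), (7, 29), (8, 10), (8, 26), (8, 7)}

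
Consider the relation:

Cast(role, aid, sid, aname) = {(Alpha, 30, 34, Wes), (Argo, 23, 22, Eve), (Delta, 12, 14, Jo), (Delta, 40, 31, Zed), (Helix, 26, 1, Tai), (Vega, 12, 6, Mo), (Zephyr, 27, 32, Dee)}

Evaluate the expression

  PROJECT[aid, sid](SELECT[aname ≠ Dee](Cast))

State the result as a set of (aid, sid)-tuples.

σ[aname ≠ Dee]: keep tuples satisfying aname ≠ Dee → {(Alpha, 30, 34, Wes), (Argo, 23, 22, Eve), (Delta, 12, 14, Jo), (Delta, 40, 31, Zed), (Helix, 26, 1, Tai), (Vega, 12, 6, Mo)}
Projecting to aid, sid: {(12, 14), (12, 6), (23, 22), (26, 1), (30, 34), (40, 31)}

{(12, 14), (12, 6), (23, 22), (26, 1), (30, 34), (40, 31)}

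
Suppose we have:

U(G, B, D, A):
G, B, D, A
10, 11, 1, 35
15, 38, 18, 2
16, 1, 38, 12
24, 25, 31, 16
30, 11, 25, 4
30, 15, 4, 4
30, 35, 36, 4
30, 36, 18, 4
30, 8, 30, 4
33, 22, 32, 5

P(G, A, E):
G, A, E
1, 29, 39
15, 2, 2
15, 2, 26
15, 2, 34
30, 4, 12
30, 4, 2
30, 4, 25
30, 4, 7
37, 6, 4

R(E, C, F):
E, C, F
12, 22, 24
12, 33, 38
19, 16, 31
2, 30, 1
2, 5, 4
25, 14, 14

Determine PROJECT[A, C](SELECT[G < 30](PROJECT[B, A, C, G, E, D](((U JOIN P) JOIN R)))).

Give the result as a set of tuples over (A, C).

Natural join on G, A: {(15, 38, 18, 2, 2), (15, 38, 18, 2, 26), (15, 38, 18, 2, 34), (30, 11, 25, 4, 12), (30, 11, 25, 4, 2), (30, 11, 25, 4, 25), (30, 11, 25, 4, 7), (30, 15, 4, 4, 12), (30, 15, 4, 4, 2), (30, 15, 4, 4, 25), (30, 15, 4, 4, 7), (30, 35, 36, 4, 12), (30, 35, 36, 4, 2), (30, 35, 36, 4, 25), (30, 35, 36, 4, 7), (30, 36, 18, 4, 12), (30, 36, 18, 4, 2), (30, 36, 18, 4, 25), (30, 36, 18, 4, 7), (30, 8, 30, 4, 12), (30, 8, 30, 4, 2), (30, 8, 30, 4, 25), (30, 8, 30, 4, 7)}
Natural join on E: {(15, 38, 18, 2, 2, 30, 1), (15, 38, 18, 2, 2, 5, 4), (30, 11, 25, 4, 12, 22, 24), (30, 11, 25, 4, 12, 33, 38), (30, 11, 25, 4, 2, 30, 1), (30, 11, 25, 4, 2, 5, 4), (30, 11, 25, 4, 25, 14, 14), (30, 15, 4, 4, 12, 22, 24), (30, 15, 4, 4, 12, 33, 38), (30, 15, 4, 4, 2, 30, 1), (30, 15, 4, 4, 2, 5, 4), (30, 15, 4, 4, 25, 14, 14), (30, 35, 36, 4, 12, 22, 24), (30, 35, 36, 4, 12, 33, 38), (30, 35, 36, 4, 2, 30, 1), (30, 35, 36, 4, 2, 5, 4), (30, 35, 36, 4, 25, 14, 14), (30, 36, 18, 4, 12, 22, 24), (30, 36, 18, 4, 12, 33, 38), (30, 36, 18, 4, 2, 30, 1), (30, 36, 18, 4, 2, 5, 4), (30, 36, 18, 4, 25, 14, 14), (30, 8, 30, 4, 12, 22, 24), (30, 8, 30, 4, 12, 33, 38), (30, 8, 30, 4, 2, 30, 1), (30, 8, 30, 4, 2, 5, 4), (30, 8, 30, 4, 25, 14, 14)}
Keep only column(s) B, A, C, G, E, D: {(11, 4, 14, 30, 25, 25), (11, 4, 22, 30, 12, 25), (11, 4, 30, 30, 2, 25), (11, 4, 33, 30, 12, 25), (11, 4, 5, 30, 2, 25), (15, 4, 14, 30, 25, 4), (15, 4, 22, 30, 12, 4), (15, 4, 30, 30, 2, 4), (15, 4, 33, 30, 12, 4), (15, 4, 5, 30, 2, 4), (35, 4, 14, 30, 25, 36), (35, 4, 22, 30, 12, 36), (35, 4, 30, 30, 2, 36), (35, 4, 33, 30, 12, 36), (35, 4, 5, 30, 2, 36), (36, 4, 14, 30, 25, 18), (36, 4, 22, 30, 12, 18), (36, 4, 30, 30, 2, 18), (36, 4, 33, 30, 12, 18), (36, 4, 5, 30, 2, 18), (38, 2, 30, 15, 2, 18), (38, 2, 5, 15, 2, 18), (8, 4, 14, 30, 25, 30), (8, 4, 22, 30, 12, 30), (8, 4, 30, 30, 2, 30), (8, 4, 33, 30, 12, 30), (8, 4, 5, 30, 2, 30)}
σ[G < 30]: keep tuples satisfying G < 30 → {(38, 2, 30, 15, 2, 18), (38, 2, 5, 15, 2, 18)}
Keep only column(s) A, C: {(2, 30), (2, 5)}

{(2, 30), (2, 5)}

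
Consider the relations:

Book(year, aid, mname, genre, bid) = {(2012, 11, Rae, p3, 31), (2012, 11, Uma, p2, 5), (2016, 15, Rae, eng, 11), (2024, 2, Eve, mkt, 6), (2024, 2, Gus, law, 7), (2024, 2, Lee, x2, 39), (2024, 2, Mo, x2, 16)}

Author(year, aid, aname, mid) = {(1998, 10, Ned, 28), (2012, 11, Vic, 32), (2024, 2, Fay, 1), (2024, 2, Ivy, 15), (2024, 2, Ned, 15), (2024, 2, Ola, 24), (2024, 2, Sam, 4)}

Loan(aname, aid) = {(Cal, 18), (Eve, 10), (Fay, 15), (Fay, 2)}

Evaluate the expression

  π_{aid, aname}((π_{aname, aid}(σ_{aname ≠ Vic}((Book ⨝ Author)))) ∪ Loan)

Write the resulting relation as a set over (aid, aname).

Natural join on year, aid: {(2012, 11, Rae, p3, 31, Vic, 32), (2012, 11, Uma, p2, 5, Vic, 32), (2024, 2, Eve, mkt, 6, Fay, 1), (2024, 2, Eve, mkt, 6, Ivy, 15), (2024, 2, Eve, mkt, 6, Ned, 15), (2024, 2, Eve, mkt, 6, Ola, 24), (2024, 2, Eve, mkt, 6, Sam, 4), (2024, 2, Gus, law, 7, Fay, 1), (2024, 2, Gus, law, 7, Ivy, 15), (2024, 2, Gus, law, 7, Ned, 15), (2024, 2, Gus, law, 7, Ola, 24), (2024, 2, Gus, law, 7, Sam, 4), (2024, 2, Lee, x2, 39, Fay, 1), (2024, 2, Lee, x2, 39, Ivy, 15), (2024, 2, Lee, x2, 39, Ned, 15), (2024, 2, Lee, x2, 39, Ola, 24), (2024, 2, Lee, x2, 39, Sam, 4), (2024, 2, Mo, x2, 16, Fay, 1), (2024, 2, Mo, x2, 16, Ivy, 15), (2024, 2, Mo, x2, 16, Ned, 15), (2024, 2, Mo, x2, 16, Ola, 24), (2024, 2, Mo, x2, 16, Sam, 4)}
σ[aname ≠ Vic]: keep tuples satisfying aname ≠ Vic → {(2024, 2, Eve, mkt, 6, Fay, 1), (2024, 2, Eve, mkt, 6, Ivy, 15), (2024, 2, Eve, mkt, 6, Ned, 15), (2024, 2, Eve, mkt, 6, Ola, 24), (2024, 2, Eve, mkt, 6, Sam, 4), (2024, 2, Gus, law, 7, Fay, 1), (2024, 2, Gus, law, 7, Ivy, 15), (2024, 2, Gus, law, 7, Ned, 15), (2024, 2, Gus, law, 7, Ola, 24), (2024, 2, Gus, law, 7, Sam, 4), (2024, 2, Lee, x2, 39, Fay, 1), (2024, 2, Lee, x2, 39, Ivy, 15), (2024, 2, Lee, x2, 39, Ned, 15), (2024, 2, Lee, x2, 39, Ola, 24), (2024, 2, Lee, x2, 39, Sam, 4), (2024, 2, Mo, x2, 16, Fay, 1), (2024, 2, Mo, x2, 16, Ivy, 15), (2024, 2, Mo, x2, 16, Ned, 15), (2024, 2, Mo, x2, 16, Ola, 24), (2024, 2, Mo, x2, 16, Sam, 4)}
π_{aname, aid} gives {(Fay, 2), (Ivy, 2), (Ned, 2), (Ola, 2), (Sam, 2)} (15 duplicate(s) eliminated).
Union: {(Fay, 2), (Ivy, 2), (Ned, 2), (Ola, 2), (Sam, 2)} with {(Cal, 18), (Eve, 10), (Fay, 15), (Fay, 2)} → {(Cal, 18), (Eve, 10), (Fay, 15), (Fay, 2), (Ivy, 2), (Ned, 2), (Ola, 2), (Sam, 2)}
π_{aid, aname} gives {(10, Eve), (15, Fay), (18, Cal), (2, Fay), (2, Ivy), (2, Ned), (2, Ola), (2, Sam)}.

{(10, Eve), (15, Fay), (18, Cal), (2, Fay), (2, Ivy), (2, Ned), (2, Ola), (2, Sam)}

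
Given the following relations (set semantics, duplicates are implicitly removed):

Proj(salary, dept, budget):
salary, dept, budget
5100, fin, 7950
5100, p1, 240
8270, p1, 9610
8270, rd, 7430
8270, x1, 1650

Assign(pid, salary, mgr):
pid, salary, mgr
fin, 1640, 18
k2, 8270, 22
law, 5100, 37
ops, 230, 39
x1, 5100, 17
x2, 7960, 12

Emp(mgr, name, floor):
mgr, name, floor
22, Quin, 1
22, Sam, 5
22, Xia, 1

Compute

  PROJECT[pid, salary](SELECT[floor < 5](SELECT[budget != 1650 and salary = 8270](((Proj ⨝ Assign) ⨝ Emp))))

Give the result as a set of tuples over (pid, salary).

Natural join on salary: {(5100, fin, 7950, law, 37), (5100, fin, 7950, x1, 17), (5100, p1, 240, law, 37), (5100, p1, 240, x1, 17), (8270, p1, 9610, k2, 22), (8270, rd, 7430, k2, 22), (8270, x1, 1650, k2, 22)}
Natural join on mgr: {(8270, p1, 9610, k2, 22, Quin, 1), (8270, p1, 9610, k2, 22, Sam, 5), (8270, p1, 9610, k2, 22, Xia, 1), (8270, rd, 7430, k2, 22, Quin, 1), (8270, rd, 7430, k2, 22, Sam, 5), (8270, rd, 7430, k2, 22, Xia, 1), (8270, x1, 1650, k2, 22, Quin, 1), (8270, x1, 1650, k2, 22, Sam, 5), (8270, x1, 1650, k2, 22, Xia, 1)}
Selection budget != 1650 and salary = 8270: {(8270, p1, 9610, k2, 22, Quin, 1), (8270, p1, 9610, k2, 22, Sam, 5), (8270, p1, 9610, k2, 22, Xia, 1), (8270, rd, 7430, k2, 22, Quin, 1), (8270, rd, 7430, k2, 22, Sam, 5), (8270, rd, 7430, k2, 22, Xia, 1)}
Selection floor < 5: {(8270, p1, 9610, k2, 22, Quin, 1), (8270, p1, 9610, k2, 22, Xia, 1), (8270, rd, 7430, k2, 22, Quin, 1), (8270, rd, 7430, k2, 22, Xia, 1)}
π[pid, salary]: project onto (pid, salary) (3 duplicate(s) eliminated) → {(k2, 8270)}

{(k2, 8270)}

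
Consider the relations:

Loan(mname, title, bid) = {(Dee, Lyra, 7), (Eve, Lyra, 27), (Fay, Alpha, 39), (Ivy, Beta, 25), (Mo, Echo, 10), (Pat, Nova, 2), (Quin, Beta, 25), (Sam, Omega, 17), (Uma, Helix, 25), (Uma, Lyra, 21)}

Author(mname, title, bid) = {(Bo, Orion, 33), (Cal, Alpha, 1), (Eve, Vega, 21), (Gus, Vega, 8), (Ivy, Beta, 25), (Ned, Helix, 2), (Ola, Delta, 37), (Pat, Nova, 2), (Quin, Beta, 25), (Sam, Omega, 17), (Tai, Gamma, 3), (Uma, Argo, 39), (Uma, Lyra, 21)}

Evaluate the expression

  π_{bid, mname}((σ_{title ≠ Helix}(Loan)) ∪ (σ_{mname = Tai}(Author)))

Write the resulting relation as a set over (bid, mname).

Selection title ≠ Helix: {(Dee, Lyra, 7), (Eve, Lyra, 27), (Fay, Alpha, 39), (Ivy, Beta, 25), (Mo, Echo, 10), (Pat, Nova, 2), (Quin, Beta, 25), (Sam, Omega, 17), (Uma, Lyra, 21)}
Selection mname = Tai: {(Tai, Gamma, 3)}
Union: {(Dee, Lyra, 7), (Eve, Lyra, 27), (Fay, Alpha, 39), (Ivy, Beta, 25), (Mo, Echo, 10), (Pat, Nova, 2), (Quin, Beta, 25), (Sam, Omega, 17), (Uma, Lyra, 21)} with {(Tai, Gamma, 3)} → {(Dee, Lyra, 7), (Eve, Lyra, 27), (Fay, Alpha, 39), (Ivy, Beta, 25), (Mo, Echo, 10), (Pat, Nova, 2), (Quin, Beta, 25), (Sam, Omega, 17), (Tai, Gamma, 3), (Uma, Lyra, 21)}
Keep only column(s) bid, mname: {(10, Mo), (17, Sam), (2, Pat), (21, Uma), (25, Ivy), (25, Quin), (27, Eve), (3, Tai), (39, Fay), (7, Dee)}

{(10, Mo), (17, Sam), (2, Pat), (21, Uma), (25, Ivy), (25, Quin), (27, Eve), (3, Tai), (39, Fay), (7, Dee)}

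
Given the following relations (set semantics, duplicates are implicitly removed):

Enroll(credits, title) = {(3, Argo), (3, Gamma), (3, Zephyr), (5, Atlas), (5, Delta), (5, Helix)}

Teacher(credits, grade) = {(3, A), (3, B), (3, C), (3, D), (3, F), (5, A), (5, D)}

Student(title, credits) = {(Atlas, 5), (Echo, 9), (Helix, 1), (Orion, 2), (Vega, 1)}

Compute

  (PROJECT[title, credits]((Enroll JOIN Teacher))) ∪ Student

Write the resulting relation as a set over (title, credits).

Enroll ⋈ Teacher (natural join on credits): {(3, Argo, A), (3, Argo, B), (3, Argo, C), (3, Argo, D), (3, Argo, F), (3, Gamma, A), (3, Gamma, B), (3, Gamma, C), (3, Gamma, D), (3, Gamma, F), (3, Zephyr, A), (3, Zephyr, B), (3, Zephyr, C), (3, Zephyr, D), (3, Zephyr, F), (5, Atlas, A), (5, Atlas, D), (5, Delta, A), (5, Delta, D), (5, Helix, A), (5, Helix, D)}
Projecting to title, credits (15 duplicate(s) eliminated): {(Argo, 3), (Atlas, 5), (Delta, 5), (Gamma, 3), (Helix, 5), (Zephyr, 3)}
Set union of the two operands is {(Argo, 3), (Atlas, 5), (Delta, 5), (Echo, 9), (Gamma, 3), (Helix, 1), (Helix, 5), (Orion, 2), (Vega, 1), (Zephyr, 3)}.

{(Argo, 3), (Atlas, 5), (Delta, 5), (Echo, 9), (Gamma, 3), (Helix, 1), (Helix, 5), (Orion, 2), (Vega, 1), (Zephyr, 3)}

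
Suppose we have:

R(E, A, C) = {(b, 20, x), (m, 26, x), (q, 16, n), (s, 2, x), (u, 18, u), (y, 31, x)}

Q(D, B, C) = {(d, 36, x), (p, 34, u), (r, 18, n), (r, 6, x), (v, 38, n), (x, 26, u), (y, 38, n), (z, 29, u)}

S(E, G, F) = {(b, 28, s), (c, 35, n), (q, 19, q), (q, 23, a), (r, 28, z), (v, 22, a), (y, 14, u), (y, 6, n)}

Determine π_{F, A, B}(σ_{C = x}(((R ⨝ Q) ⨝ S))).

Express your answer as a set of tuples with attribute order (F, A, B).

{(n, 31, 36), (n, 31, 6), (s, 20, 36), (s, 20, 6), (u, 31, 36), (u, 31, 6)}

Joining R and Q on C yields {(b, 20, x, d, 36), (b, 20, x, r, 6), (m, 26, x, d, 36), (m, 26, x, r, 6), (q, 16, n, r, 18), (q, 16, n, v, 38), (q, 16, n, y, 38), (s, 2, x, d, 36), (s, 2, x, r, 6), (u, 18, u, p, 34), (u, 18, u, x, 26), (u, 18, u, z, 29), (y, 31, x, d, 36), (y, 31, x, r, 6)}.
Joining (R ⨝ Q) and S on E yields {(b, 20, x, d, 36, 28, s), (b, 20, x, r, 6, 28, s), (q, 16, n, r, 18, 19, q), (q, 16, n, r, 18, 23, a), (q, 16, n, v, 38, 19, q), (q, 16, n, v, 38, 23, a), (q, 16, n, y, 38, 19, q), (q, 16, n, y, 38, 23, a), (y, 31, x, d, 36, 14, u), (y, 31, x, d, 36, 6, n), (y, 31, x, r, 6, 14, u), (y, 31, x, r, 6, 6, n)}.
Filtering on C = x leaves {(b, 20, x, d, 36, 28, s), (b, 20, x, r, 6, 28, s), (y, 31, x, d, 36, 14, u), (y, 31, x, d, 36, 6, n), (y, 31, x, r, 6, 14, u), (y, 31, x, r, 6, 6, n)}.
Projecting to F, A, B: {(n, 31, 36), (n, 31, 6), (s, 20, 36), (s, 20, 6), (u, 31, 36), (u, 31, 6)}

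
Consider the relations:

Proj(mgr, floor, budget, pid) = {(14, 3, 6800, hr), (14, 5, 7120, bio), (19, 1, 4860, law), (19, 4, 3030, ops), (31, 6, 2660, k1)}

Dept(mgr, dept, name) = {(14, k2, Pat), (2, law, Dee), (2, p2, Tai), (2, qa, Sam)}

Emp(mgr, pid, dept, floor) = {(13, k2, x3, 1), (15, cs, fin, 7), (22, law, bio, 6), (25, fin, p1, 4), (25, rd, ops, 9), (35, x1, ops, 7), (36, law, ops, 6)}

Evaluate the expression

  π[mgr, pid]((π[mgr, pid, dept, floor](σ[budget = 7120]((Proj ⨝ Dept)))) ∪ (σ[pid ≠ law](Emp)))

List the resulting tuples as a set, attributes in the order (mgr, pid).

Natural join on mgr: {(14, 3, 6800, hr, k2, Pat), (14, 5, 7120, bio, k2, Pat)}
Filtering on budget = 7120 leaves {(14, 5, 7120, bio, k2, Pat)}.
π_{mgr, pid, dept, floor} gives {(14, bio, k2, 5)}.
Filtering on pid ≠ law leaves {(13, k2, x3, 1), (15, cs, fin, 7), (25, fin, p1, 4), (25, rd, ops, 9), (35, x1, ops, 7)}.
Set union of the two operands is {(13, k2, x3, 1), (14, bio, k2, 5), (15, cs, fin, 7), (25, fin, p1, 4), (25, rd, ops, 9), (35, x1, ops, 7)}.
π_{mgr, pid} gives {(13, k2), (14, bio), (15, cs), (25, fin), (25, rd), (35, x1)}.

{(13, k2), (14, bio), (15, cs), (25, fin), (25, rd), (35, x1)}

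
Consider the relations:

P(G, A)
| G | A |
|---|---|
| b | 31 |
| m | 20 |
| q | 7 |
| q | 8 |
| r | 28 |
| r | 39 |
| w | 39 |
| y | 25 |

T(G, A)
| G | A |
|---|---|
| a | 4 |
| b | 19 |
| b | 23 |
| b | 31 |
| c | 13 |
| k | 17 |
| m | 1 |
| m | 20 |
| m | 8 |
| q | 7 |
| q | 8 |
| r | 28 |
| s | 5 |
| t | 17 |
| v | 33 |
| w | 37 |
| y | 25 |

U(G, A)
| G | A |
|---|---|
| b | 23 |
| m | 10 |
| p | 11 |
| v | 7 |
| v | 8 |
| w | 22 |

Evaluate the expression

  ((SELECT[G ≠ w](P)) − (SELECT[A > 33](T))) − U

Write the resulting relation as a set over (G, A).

σ[G ≠ w]: keep tuples satisfying G ≠ w → {(b, 31), (m, 20), (q, 7), (q, 8), (r, 28), (r, 39), (y, 25)}
σ[A > 33]: keep tuples satisfying A > 33 → {(w, 37)}
Difference: {(b, 31), (m, 20), (q, 7), (q, 8), (r, 28), (r, 39), (y, 25)} with {(w, 37)} → {(b, 31), (m, 20), (q, 7), (q, 8), (r, 28), (r, 39), (y, 25)}
Difference: {(b, 31), (m, 20), (q, 7), (q, 8), (r, 28), (r, 39), (y, 25)} with {(b, 23), (m, 10), (p, 11), (v, 7), (v, 8), (w, 22)} → {(b, 31), (m, 20), (q, 7), (q, 8), (r, 28), (r, 39), (y, 25)}

{(b, 31), (m, 20), (q, 7), (q, 8), (r, 28), (r, 39), (y, 25)}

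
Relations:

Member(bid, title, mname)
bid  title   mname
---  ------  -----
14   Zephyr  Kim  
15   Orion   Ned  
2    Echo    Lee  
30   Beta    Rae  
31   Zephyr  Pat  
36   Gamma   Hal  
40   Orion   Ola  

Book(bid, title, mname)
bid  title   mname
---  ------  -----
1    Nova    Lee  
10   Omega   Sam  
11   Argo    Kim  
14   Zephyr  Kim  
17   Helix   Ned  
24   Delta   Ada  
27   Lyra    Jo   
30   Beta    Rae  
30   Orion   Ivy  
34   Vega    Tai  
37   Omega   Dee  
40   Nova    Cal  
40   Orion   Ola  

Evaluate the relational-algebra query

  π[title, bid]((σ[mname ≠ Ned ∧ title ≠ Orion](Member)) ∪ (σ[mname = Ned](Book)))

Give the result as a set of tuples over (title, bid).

{(Beta, 30), (Echo, 2), (Gamma, 36), (Helix, 17), (Zephyr, 14), (Zephyr, 31)}

σ[mname ≠ Ned ∧ title ≠ Orion]: keep tuples satisfying mname ≠ Ned ∧ title ≠ Orion → {(14, Zephyr, Kim), (2, Echo, Lee), (30, Beta, Rae), (31, Zephyr, Pat), (36, Gamma, Hal)}
σ[mname = Ned]: keep tuples satisfying mname = Ned → {(17, Helix, Ned)}
Taking the union: {(14, Zephyr, Kim), (17, Helix, Ned), (2, Echo, Lee), (30, Beta, Rae), (31, Zephyr, Pat), (36, Gamma, Hal)}
π[title, bid]: project onto (title, bid) → {(Beta, 30), (Echo, 2), (Gamma, 36), (Helix, 17), (Zephyr, 14), (Zephyr, 31)}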